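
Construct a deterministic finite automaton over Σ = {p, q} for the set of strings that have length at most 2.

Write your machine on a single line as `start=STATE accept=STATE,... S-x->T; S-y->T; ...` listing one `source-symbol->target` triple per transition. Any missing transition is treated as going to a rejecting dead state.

start=s0; accept=s0,s1,s2; s0-p->s1; s0-q->s1; s1-p->s2; s1-q->s2; s2-p->s3; s2-q->s3; s3-p->s3; s3-q->s3

Count input length up to 3: every symbol moves from s0 toward s3, which means 'more than 2' and absorbs. Accept from {s0, s1, s2}.
A 4-state machine:
        p   q  
>* s0   s1  s1 
 * s1   s2  s2 
 * s2   s3  s3 
   s3   s3  s3 
(> = start, * = accepting)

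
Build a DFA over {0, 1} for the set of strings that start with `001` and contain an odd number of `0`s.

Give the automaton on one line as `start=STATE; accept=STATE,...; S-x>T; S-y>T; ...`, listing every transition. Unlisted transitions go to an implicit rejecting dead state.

Run two small machines in parallel and take their product. One (5 states) tracks whether the input so far still matches the prefix `001`; the other (2 states) tracks the count of `0`s modulo 2. Each combined state is a pair, one component from each; accept when both components accept. After merging equivalent states the machine shrinks.
6 states suffice.
        0   1  
>  S0   S1  S2 
   S1   S3  S2 
   S2   S2  S2 
   S3   S2  S4 
   S4   S5  S4 
 * S5   S4  S5 
(> = start, * = accepting)

start=S0; accept=S5; S0-0>S1; S0-1>S2; S1-0>S3; S1-1>S2; S2-0>S2; S2-1>S2; S3-0>S2; S3-1>S4; S4-0>S5; S4-1>S4; S5-0>S4; S5-1>S5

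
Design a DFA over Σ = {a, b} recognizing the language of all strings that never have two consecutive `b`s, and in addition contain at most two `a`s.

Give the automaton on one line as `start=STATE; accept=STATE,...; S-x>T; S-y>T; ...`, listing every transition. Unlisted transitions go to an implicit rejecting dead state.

Run two small machines in parallel and take their product. The first has 3 states tracking partial matches of the forbidden pattern `bb`; the second has 4 states tracking the count of `a`s, saturating at 3. A product state is a pair (one from each), accepting exactly when both do.
12 states suffice.
          a    b  
>* S0     S1   S2 
 * S1     S3   S4 
 * S2     S1   S5 
 * S3     S6   S7 
 * S4     S3   S8 
   S5     S8   S5 
   S6     S6   S9 
 * S7     S6  S10 
   S8    S10   S8 
   S9     S6  S11 
   S10   S11  S10 
   S11   S11  S11 
(> = start, * = accepting)

start=S0; accept=S0,S1,S2,S3,S4,S7; S0-a>S1; S0-b>S2; S1-a>S3; S1-b>S4; S2-a>S1; S2-b>S5; S3-a>S6; S3-b>S7; S4-a>S3; S4-b>S8; S5-a>S8; S5-b>S5; S6-a>S6; S6-b>S9; S7-a>S6; S7-b>S10; S8-a>S10; S8-b>S8; S9-a>S6; S9-b>S11; S10-a>S11; S10-b>S10; S11-a>S11; S11-b>S11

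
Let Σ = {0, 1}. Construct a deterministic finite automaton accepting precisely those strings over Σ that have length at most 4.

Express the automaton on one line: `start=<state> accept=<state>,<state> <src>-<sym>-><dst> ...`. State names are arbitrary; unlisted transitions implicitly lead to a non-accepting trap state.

start=S0 accept=S0,S1,S2,S3,S4 S0-0->S1 S0-1->S1 S1-0->S2 S1-1->S2 S2-0->S3 S2-1->S3 S3-0->S4 S3-1->S4 S4-0->S5 S4-1->S5 S5-0->S5 S5-1->S5

We only need to distinguish lengths 0, 1, …, 4, and '>4'. Chain S0 → S1 → S2 → S3 → S4 → S5 on every symbol, with S5 looping. Accepting states: {S0, S1, S2, S3, S4}.
A 6-state machine:
        0   1  
>* S0   S1  S1 
 * S1   S2  S2 
 * S2   S3  S3 
 * S3   S4  S4 
 * S4   S5  S5 
   S5   S5  S5 
(> = start, * = accepting)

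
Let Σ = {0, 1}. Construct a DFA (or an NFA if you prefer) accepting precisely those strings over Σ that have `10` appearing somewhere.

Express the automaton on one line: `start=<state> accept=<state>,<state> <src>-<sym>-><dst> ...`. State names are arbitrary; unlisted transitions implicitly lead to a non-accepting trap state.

start=s0 accept=s2 s0-0->s0 s0-1->s1 s1-0->s2 s1-1->s1 s2-0->s2 s2-1->s2

States s0..s1 record the length of the longest prefix of `10` that matches the current input suffix. Reaching s2 means `10` has been seen, and we stay there forever. Accept from s2.
3 states suffice.
        0   1  
>  s0   s0  s1 
   s1   s2  s1 
 * s2   s2  s2 
(> = start, * = accepting)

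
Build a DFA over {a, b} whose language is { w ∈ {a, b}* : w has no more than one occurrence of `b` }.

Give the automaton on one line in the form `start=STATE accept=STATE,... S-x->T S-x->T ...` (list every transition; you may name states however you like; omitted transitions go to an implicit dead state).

Count `b`s, saturating at 2: state S0 means no `b` yet, S1 means one `b` seen, S2 means more than one. Each `b` increments (capped at S2); other symbols loop. Accept from {S0, S1}.
        a   b  
>* S0   S0  S1 
 * S1   S1  S2 
   S2   S2  S2 
(> = start, * = accepting)

start=S0 accept=S0,S1 S0-a->S0 S0-b->S1 S1-a->S1 S1-b->S2 S2-a->S2 S2-b->S2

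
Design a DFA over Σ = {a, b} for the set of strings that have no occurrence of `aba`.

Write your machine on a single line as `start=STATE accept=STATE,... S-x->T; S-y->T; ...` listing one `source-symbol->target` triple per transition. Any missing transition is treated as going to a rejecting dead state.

start=S0; accept=S0,S1,S2; S0-a->S1; S0-b->S0; S1-a->S1; S1-b->S2; S2-a->S3; S2-b->S0; S3-a->S3; S3-b->S3

Track partial matches of the forbidden pattern `aba`. State S3 is a dead state reached once `aba` has occurred; every other state accepts. S0 means no part of `aba` is currently matched.
With 4 states:
        a   b  
>* S0   S1  S0 
 * S1   S1  S2 
 * S2   S3  S0 
   S3   S3  S3 
(> = start, * = accepting)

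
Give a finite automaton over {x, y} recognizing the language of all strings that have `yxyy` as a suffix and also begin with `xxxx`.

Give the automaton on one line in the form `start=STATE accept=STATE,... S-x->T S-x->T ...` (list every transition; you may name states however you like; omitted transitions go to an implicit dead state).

start=q0 accept=q9 q0-x->q1 q0-y->q2 q1-x->q3 q1-y->q2 q2-x->q2 q2-y->q2 q3-x->q4 q3-y->q2 q4-x->q5 q4-y->q2 q5-x->q5 q5-y->q6 q6-x->q7 q6-y->q6 q7-x->q5 q7-y->q8 q8-x->q7 q8-y->q9 q9-x->q7 q9-y->q6

Run two small machines in parallel and take their product. One (5 states) tracks how much of the suffix `yxyy` has currently been matched; the other (6 states) tracks whether the input so far still matches the prefix `xxxx`. Each combined state is a pair, one component from each; accept when both components accept. Minimizing collapses redundant product states.
A 10-state machine:
        x   y  
>  q0   q1  q2 
   q1   q3  q2 
   q2   q2  q2 
   q3   q4  q2 
   q4   q5  q2 
   q5   q5  q6 
   q6   q7  q6 
   q7   q5  q8 
   q8   q7  q9 
 * q9   q7  q6 
(> = start, * = accepting)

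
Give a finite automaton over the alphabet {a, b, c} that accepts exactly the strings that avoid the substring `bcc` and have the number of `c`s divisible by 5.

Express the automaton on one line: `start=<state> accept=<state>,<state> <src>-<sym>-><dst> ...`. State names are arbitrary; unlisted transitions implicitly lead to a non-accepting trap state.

Build one automaton per condition and run them in lockstep. One (4 states) tracks partial matches of the forbidden pattern `bcc`; the other (5 states) tracks the count of `c`s modulo 5. Each combined state is a pair, one component from each; accept when both components accept. Minimizing collapses redundant product states.
A 16-state machine:
          a    b    c  
>* q0     q0   q1   q2 
 * q1     q0   q1   q3 
   q2     q2   q4   q5 
   q3     q2   q4   q6 
   q4     q2   q4   q7 
   q5     q5   q8   q9 
   q6     q6   q6   q6 
   q7     q5   q8   q6 
   q8     q5   q8  q10 
   q9     q9  q11  q12 
   q10    q9  q11   q6 
   q11    q9  q11  q13 
   q12   q12  q14   q0 
   q13   q12  q14   q6 
   q14   q12  q14  q15 
 * q15    q0   q1   q6 
(> = start, * = accepting)

start=q0 accept=q0,q1,q15 q0-a->q0 q0-b->q1 q0-c->q2 q1-a->q0 q1-b->q1 q1-c->q3 q2-a->q2 q2-b->q4 q2-c->q5 q3-a->q2 q3-b->q4 q3-c->q6 q4-a->q2 q4-b->q4 q4-c->q7 q5-a->q5 q5-b->q8 q5-c->q9 q6-a->q6 q6-b->q6 q6-c->q6 q7-a->q5 q7-b->q8 q7-c->q6 q8-a->q5 q8-b->q8 q8-c->q10 q9-a->q9 q9-b->q11 q9-c->q12 q10-a->q9 q10-b->q11 q10-c->q6 q11-a->q9 q11-b->q11 q11-c->q13 q12-a->q12 q12-b->q14 q12-c->q0 q13-a->q12 q13-b->q14 q13-c->q6 q14-a->q12 q14-b->q14 q14-c->q15 q15-a->q0 q15-b->q1 q15-c->q6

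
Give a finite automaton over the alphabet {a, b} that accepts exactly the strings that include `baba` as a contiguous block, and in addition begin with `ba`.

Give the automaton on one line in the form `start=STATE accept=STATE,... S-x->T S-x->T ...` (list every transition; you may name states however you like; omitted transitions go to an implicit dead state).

Run two small machines in parallel and take their product. The first has 5 states tracking whether and how much of `baba` has been seen; the second has 4 states tracking whether the input so far still matches the prefix `ba`. A product state is a pair (one from each), accepting exactly when both do.
With 12 states:
          a    b  
>  q0     q1   q2 
   q1     q1   q3 
   q2     q4   q3 
   q3     q5   q3 
   q4     q6   q7 
   q5     q1   q8 
   q6     q6   q9 
   q7    q10   q9 
   q8    q11   q3 
   q9     q4   q9 
 * q10   q10  q10 
   q11   q11  q11 
(> = start, * = accepting)

start=q0 accept=q10 q0-a->q1 q0-b->q2 q1-a->q1 q1-b->q3 q2-a->q4 q2-b->q3 q3-a->q5 q3-b->q3 q4-a->q6 q4-b->q7 q5-a->q1 q5-b->q8 q6-a->q6 q6-b->q9 q7-a->q10 q7-b->q9 q8-a->q11 q8-b->q3 q9-a->q4 q9-b->q9 q10-a->q10 q10-b->q10 q11-a->q11 q11-b->q11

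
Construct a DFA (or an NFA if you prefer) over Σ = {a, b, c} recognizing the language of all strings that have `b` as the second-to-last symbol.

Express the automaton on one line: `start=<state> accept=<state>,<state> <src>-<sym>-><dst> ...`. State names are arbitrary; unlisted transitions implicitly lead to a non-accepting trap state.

Because acceptance depends on a position counted from the end, the machine has to buffer the most recent 2 symbols. Make each state the string of the last up-to-2 symbols read; on input `x` shift the window left and append `x`. Accept when the buffered window has length 2 and begins with `b`.
          a    b    c  
>  s0     s1   s2   s3 
   s1     s4   s5   s6 
   s2     s7   s8   s9 
   s3    s10  s11  s12 
   s4     s4   s5   s6 
   s5     s7   s8   s9 
   s6    s10  s11  s12 
 * s7     s4   s5   s6 
 * s8     s7   s8   s9 
 * s9    s10  s11  s12 
   s10    s4   s5   s6 
   s11    s7   s8   s9 
   s12   s10  s11  s12 
(> = start, * = accepting)

start=s0 accept=s7,s8,s9 s0-a->s1 s0-b->s2 s0-c->s3 s1-a->s4 s1-b->s5 s1-c->s6 s2-a->s7 s2-b->s8 s2-c->s9 s3-a->s10 s3-b->s11 s3-c->s12 s4-a->s4 s4-b->s5 s4-c->s6 s5-a->s7 s5-b->s8 s5-c->s9 s6-a->s10 s6-b->s11 s6-c->s12 s7-a->s4 s7-b->s5 s7-c->s6 s8-a->s7 s8-b->s8 s8-c->s9 s9-a->s10 s9-b->s11 s9-c->s12 s10-a->s4 s10-b->s5 s10-c->s6 s11-a->s7 s11-b->s8 s11-c->s9 s12-a->s10 s12-b->s11 s12-c->s12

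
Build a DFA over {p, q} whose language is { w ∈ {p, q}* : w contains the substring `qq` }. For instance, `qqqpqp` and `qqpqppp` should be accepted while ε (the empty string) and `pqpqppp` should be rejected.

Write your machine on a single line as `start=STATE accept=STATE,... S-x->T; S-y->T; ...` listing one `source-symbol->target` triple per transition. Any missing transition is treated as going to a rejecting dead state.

start=S0; accept=S2; S0-p->S0; S0-q->S1; S1-p->S0; S1-q->S2; S2-p->S2; S2-q->S2

States S0..S1 record the length of the longest prefix of `qq` that matches the current input suffix. Reaching S2 means `qq` has been seen, and we stay there forever. Accept from S2.
        p   q  
>  S0   S0  S1 
   S1   S0  S2 
 * S2   S2  S2 
(> = start, * = accepting)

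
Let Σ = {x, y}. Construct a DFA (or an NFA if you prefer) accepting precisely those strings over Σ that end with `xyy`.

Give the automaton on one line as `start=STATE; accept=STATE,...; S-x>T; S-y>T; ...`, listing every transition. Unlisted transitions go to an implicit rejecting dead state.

start=q0; accept=q3; q0-x>q1; q0-y>q0; q1-x>q1; q1-y>q2; q2-x>q1; q2-y>q3; q3-x>q1; q3-y>q0

Let each state record the length of the longest suffix of the input read so far that is also a prefix of `xyy`. q1 means the last symbol is `x`; q2 means the last 2 symbols are `xy`; q3 means the last 3 symbols are `xyy`. Accept only at q3, where the string currently ends in `xyy`.
        x   y  
>  q0   q1  q0 
   q1   q1  q2 
   q2   q1  q3 
 * q3   q1  q0 
(> = start, * = accepting)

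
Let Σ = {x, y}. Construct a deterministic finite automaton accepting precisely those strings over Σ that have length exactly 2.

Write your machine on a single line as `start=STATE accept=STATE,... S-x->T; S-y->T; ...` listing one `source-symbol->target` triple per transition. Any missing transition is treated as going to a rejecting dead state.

We only need to distinguish lengths 0, 1, …, 2, and '>2'. Chain s0 → s1 → s2 → s3 on every symbol, with s3 looping. Accepting states: {s2}.
        x   y  
>  s0   s1  s1 
   s1   s2  s2 
 * s2   s3  s3 
   s3   s3  s3 
(> = start, * = accepting)

start=s0; accept=s2; s0-x->s1; s0-y->s1; s1-x->s2; s1-y->s2; s2-x->s3; s2-y->s3; s3-x->s3; s3-y->s3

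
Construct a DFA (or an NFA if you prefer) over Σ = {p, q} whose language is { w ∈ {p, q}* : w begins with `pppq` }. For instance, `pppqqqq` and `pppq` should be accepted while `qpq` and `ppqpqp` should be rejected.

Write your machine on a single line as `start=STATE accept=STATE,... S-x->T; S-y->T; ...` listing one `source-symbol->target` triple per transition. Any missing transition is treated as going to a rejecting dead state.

start=S0; accept=S4; S0-p->S1; S0-q->S5; S1-p->S2; S1-q->S5; S2-p->S3; S2-q->S5; S3-p->S5; S3-q->S4; S4-p->S4; S4-q->S4; S5-p->S5; S5-q->S5

Walk along `pppq` while the input agrees: from S0 take `p` to S1, and so on. Any deviation drops to the rejecting sink S5. Once S4 is reached the prefix is confirmed and every continuation is accepted.
A 6-state machine:
        p   q  
>  S0   S1  S5 
   S1   S2  S5 
   S2   S3  S5 
   S3   S5  S4 
 * S4   S4  S4 
   S5   S5  S5 
(> = start, * = accepting)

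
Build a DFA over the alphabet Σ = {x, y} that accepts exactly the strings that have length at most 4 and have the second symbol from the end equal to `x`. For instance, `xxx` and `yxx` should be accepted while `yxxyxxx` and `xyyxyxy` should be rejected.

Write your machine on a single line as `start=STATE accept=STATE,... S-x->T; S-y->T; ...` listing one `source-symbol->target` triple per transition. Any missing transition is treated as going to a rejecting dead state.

Run two small machines in parallel and take their product. One (6 states) tracks the input length, saturating at 5; the other (7 states) tracks the last 2 symbols read. Each combined state is a pair, one component from each; accept when both components accept.
19 states suffice.
          x    y  
>  q0     q1   q2 
   q1     q3   q4 
   q2     q5   q6 
 * q3     q7   q8 
 * q4     q9  q10 
   q5     q7   q8 
   q6     q9  q10 
 * q7    q11  q12 
 * q8    q13  q14 
   q9    q11  q12 
   q10   q13  q14 
 * q11   q15  q16 
 * q12   q17  q18 
   q13   q15  q16 
   q14   q17  q18 
   q15   q15  q16 
   q16   q17  q18 
   q17   q15  q16 
   q18   q17  q18 
(> = start, * = accepting)

start=q0; accept=q3,q4,q7,q8,q11,q12; q0-x->q1; q0-y->q2; q1-x->q3; q1-y->q4; q2-x->q5; q2-y->q6; q3-x->q7; q3-y->q8; q4-x->q9; q4-y->q10; q5-x->q7; q5-y->q8; q6-x->q9; q6-y->q10; q7-x->q11; q7-y->q12; q8-x->q13; q8-y->q14; q9-x->q11; q9-y->q12; q10-x->q13; q10-y->q14; q11-x->q15; q11-y->q16; q12-x->q17; q12-y->q18; q13-x->q15; q13-y->q16; q14-x->q17; q14-y->q18; q15-x->q15; q15-y->q16; q16-x->q17; q16-y->q18; q17-x->q15; q17-y->q16; q18-x->q17; q18-y->q18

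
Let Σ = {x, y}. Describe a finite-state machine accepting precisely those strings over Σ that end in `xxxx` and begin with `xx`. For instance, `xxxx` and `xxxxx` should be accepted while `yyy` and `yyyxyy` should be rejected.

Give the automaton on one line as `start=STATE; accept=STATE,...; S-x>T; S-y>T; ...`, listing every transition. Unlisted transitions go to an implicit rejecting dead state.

start=q0; accept=q6; q0-x>q1; q0-y>q2; q1-x>q3; q1-y>q2; q2-x>q2; q2-y>q2; q3-x>q4; q3-y>q5; q4-x>q6; q4-y>q5; q5-x>q7; q5-y>q5; q6-x>q6; q6-y>q5; q7-x>q3; q7-y>q5

Handle the two conditions separately and then intersect. The first has 5 states tracking how much of the suffix `xxxx` has currently been matched; the second has 4 states tracking whether the input so far still matches the prefix `xx`. A product state is a pair (one from each), accepting exactly when both do. Equivalent product states are then merged.
        x   y  
>  q0   q1  q2 
   q1   q3  q2 
   q2   q2  q2 
   q3   q4  q5 
   q4   q6  q5 
   q5   q7  q5 
 * q6   q6  q5 
   q7   q3  q5 
(> = start, * = accepting)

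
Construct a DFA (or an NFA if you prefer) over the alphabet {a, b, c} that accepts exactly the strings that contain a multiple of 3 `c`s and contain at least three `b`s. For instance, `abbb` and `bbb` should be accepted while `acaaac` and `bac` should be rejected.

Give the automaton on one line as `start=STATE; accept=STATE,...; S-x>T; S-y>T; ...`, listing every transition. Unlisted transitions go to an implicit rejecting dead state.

start=q0; accept=q6,q9; q0-a>q0; q0-b>q1; q0-c>q2; q1-a>q1; q1-b>q3; q1-c>q4; q2-a>q2; q2-b>q4; q2-c>q5; q3-a>q3; q3-b>q6; q3-c>q7; q4-a>q4; q4-b>q7; q4-c>q8; q5-a>q5; q5-b>q8; q5-c>q0; q6-a>q6; q6-b>q9; q6-c>q10; q7-a>q7; q7-b>q10; q7-c>q11; q8-a>q8; q8-b>q11; q8-c>q1; q9-a>q9; q9-b>q9; q9-c>q12; q10-a>q10; q10-b>q12; q10-c>q13; q11-a>q11; q11-b>q13; q11-c>q3; q12-a>q12; q12-b>q12; q12-c>q14; q13-a>q13; q13-b>q14; q13-c>q6; q14-a>q14; q14-b>q14; q14-c>q9

Run two small machines in parallel and take their product. One (3 states) tracks the count of `c`s modulo 3; the other (5 states) tracks the count of `b`s, saturating at 4. Each combined state is a pair, one component from each; accept when both components accept.
15 states suffice.
          a    b    c  
>  q0     q0   q1   q2 
   q1     q1   q3   q4 
   q2     q2   q4   q5 
   q3     q3   q6   q7 
   q4     q4   q7   q8 
   q5     q5   q8   q0 
 * q6     q6   q9  q10 
   q7     q7  q10  q11 
   q8     q8  q11   q1 
 * q9     q9   q9  q12 
   q10   q10  q12  q13 
   q11   q11  q13   q3 
   q12   q12  q12  q14 
   q13   q13  q14   q6 
   q14   q14  q14   q9 
(> = start, * = accepting)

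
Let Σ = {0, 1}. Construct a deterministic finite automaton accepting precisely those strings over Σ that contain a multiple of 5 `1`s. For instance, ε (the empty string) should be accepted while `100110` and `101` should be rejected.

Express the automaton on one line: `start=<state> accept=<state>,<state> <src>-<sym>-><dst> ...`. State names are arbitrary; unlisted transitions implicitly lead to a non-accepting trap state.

The only thing that matters is how many `1`s have appeared, reduced mod 5. Use one state per residue: q0 for 0, …, q4 for 4. Reading `1` moves to the next residue; anything else stays put. q0 is accepting.
With 5 states:
        0   1  
>* q0   q0  q1 
   q1   q1  q2 
   q2   q2  q3 
   q3   q3  q4 
   q4   q4  q0 
(> = start, * = accepting)

start=q0 accept=q0 q0-0->q0 q0-1->q1 q1-0->q1 q1-1->q2 q2-0->q2 q2-1->q3 q3-0->q3 q3-1->q4 q4-0->q4 q4-1->q0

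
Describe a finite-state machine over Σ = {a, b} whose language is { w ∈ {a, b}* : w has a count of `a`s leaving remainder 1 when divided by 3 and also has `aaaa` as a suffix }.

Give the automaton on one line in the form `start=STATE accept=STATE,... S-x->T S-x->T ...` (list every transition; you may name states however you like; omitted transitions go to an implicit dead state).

Run two small machines in parallel and take their product. The first has 3 states tracking the count of `a`s modulo 3; the second has 5 states tracking how much of the suffix `aaaa` has currently been matched. A product state is a pair (one from each), accepting exactly when both do.
A 15-state machine:
          a    b  
>  q0     q1   q0 
   q1     q2   q3 
   q2     q4   q5 
   q3     q6   q3 
   q4     q7   q0 
   q5     q8   q5 
   q6     q9   q5 
 * q7    q10   q3 
   q8    q11   q0 
   q9    q12   q0 
   q10   q13   q5 
   q11   q14   q3 
   q12   q10   q3 
   q13    q7   q0 
   q14   q13   q5 
(> = start, * = accepting)

start=q0 accept=q7 q0-a->q1 q0-b->q0 q1-a->q2 q1-b->q3 q2-a->q4 q2-b->q5 q3-a->q6 q3-b->q3 q4-a->q7 q4-b->q0 q5-a->q8 q5-b->q5 q6-a->q9 q6-b->q5 q7-a->q10 q7-b->q3 q8-a->q11 q8-b->q0 q9-a->q12 q9-b->q0 q10-a->q13 q10-b->q5 q11-a->q14 q11-b->q3 q12-a->q10 q12-b->q3 q13-a->q7 q13-b->q0 q14-a->q13 q14-b->q5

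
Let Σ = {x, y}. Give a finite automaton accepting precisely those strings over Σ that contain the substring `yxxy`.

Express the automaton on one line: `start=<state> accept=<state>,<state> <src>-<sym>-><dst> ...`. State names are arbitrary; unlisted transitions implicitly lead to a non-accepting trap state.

Track how much of `yxxy` has been matched so far: state S0 is no progress, S4 is the absorbing accept state reached once `yxxy` has occurred. Intermediate states record partial matches; on a mismatch, fall back to the longest reusable overlap.
        x   y  
>  S0   S0  S1 
   S1   S2  S1 
   S2   S3  S1 
   S3   S0  S4 
 * S4   S4  S4 
(> = start, * = accepting)

start=S0 accept=S4 S0-x->S0 S0-y->S1 S1-x->S2 S1-y->S1 S2-x->S3 S2-y->S1 S3-x->S0 S3-y->S4 S4-x->S4 S4-y->S4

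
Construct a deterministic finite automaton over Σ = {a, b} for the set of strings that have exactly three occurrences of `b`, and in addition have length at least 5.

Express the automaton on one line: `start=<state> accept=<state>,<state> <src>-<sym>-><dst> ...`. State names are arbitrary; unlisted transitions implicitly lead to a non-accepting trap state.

start=s0 accept=s12 s0-a->s1 s0-b->s2 s1-a->s3 s1-b->s4 s2-a->s4 s2-b->s5 s3-a->s3 s3-b->s6 s4-a->s6 s4-b->s7 s5-a->s7 s5-b->s8 s6-a->s6 s6-b->s9 s7-a->s9 s7-b->s10 s8-a->s10 s8-b->s11 s9-a->s9 s9-b->s12 s10-a->s12 s10-b->s11 s11-a->s11 s11-b->s11 s12-a->s12 s12-b->s11

Handle the two conditions separately and then intersect. One (5 states) tracks the count of `b`s, saturating at 4; the other (7 states) tracks the input length, saturating at 6. Each combined state is a pair, one component from each; accept when both components accept. Minimizing collapses redundant product states.
A 13-state machine:
          a    b  
>  s0     s1   s2 
   s1     s3   s4 
   s2     s4   s5 
   s3     s3   s6 
   s4     s6   s7 
   s5     s7   s8 
   s6     s6   s9 
   s7     s9  s10 
   s8    s10  s11 
   s9     s9  s12 
   s10   s12  s11 
   s11   s11  s11 
 * s12   s12  s11 
(> = start, * = accepting)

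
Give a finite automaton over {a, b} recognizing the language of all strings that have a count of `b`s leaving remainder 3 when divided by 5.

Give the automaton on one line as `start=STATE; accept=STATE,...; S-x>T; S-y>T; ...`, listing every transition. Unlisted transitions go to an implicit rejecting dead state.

Keep the running count of `b`s modulo 5: each `b` advances along the cycle S0 → S1 → S2 → S3 → S4 → S0 while other symbols loop. Accept at S3.
A 5-state machine:
        a   b  
>  S0   S0  S1 
   S1   S1  S2 
   S2   S2  S3 
 * S3   S3  S4 
   S4   S4  S0 
(> = start, * = accepting)

start=S0; accept=S3; S0-a>S0; S0-b>S1; S1-a>S1; S1-b>S2; S2-a>S2; S2-b>S3; S3-a>S3; S3-b>S4; S4-a>S4; S4-b>S0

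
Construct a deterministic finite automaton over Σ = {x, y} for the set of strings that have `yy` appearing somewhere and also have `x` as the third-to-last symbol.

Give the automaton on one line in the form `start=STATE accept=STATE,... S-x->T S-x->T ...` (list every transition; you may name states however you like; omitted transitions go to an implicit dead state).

start=q0 accept=q5,q9,q10,q11 q0-x->q1 q0-y->q2 q1-x->q1 q1-y->q3 q2-x->q1 q2-y->q4 q3-x->q1 q3-y->q5 q4-x->q6 q4-y->q4 q5-x->q6 q5-y->q4 q6-x->q7 q6-y->q8 q7-x->q9 q7-y->q10 q8-x->q11 q8-y->q5 q9-x->q9 q9-y->q10 q10-x->q11 q10-y->q5 q11-x->q7 q11-y->q8

Handle the two conditions separately and then intersect. One (3 states) tracks whether and how much of `yy` has been seen; the other (15 states) tracks the last 3 symbols read. Each combined state is a pair, one component from each; accept when both components accept. Minimizing collapses redundant product states.
          x    y  
>  q0     q1   q2 
   q1     q1   q3 
   q2     q1   q4 
   q3     q1   q5 
   q4     q6   q4 
 * q5     q6   q4 
   q6     q7   q8 
   q7     q9  q10 
   q8    q11   q5 
 * q9     q9  q10 
 * q10   q11   q5 
 * q11    q7   q8 
(> = start, * = accepting)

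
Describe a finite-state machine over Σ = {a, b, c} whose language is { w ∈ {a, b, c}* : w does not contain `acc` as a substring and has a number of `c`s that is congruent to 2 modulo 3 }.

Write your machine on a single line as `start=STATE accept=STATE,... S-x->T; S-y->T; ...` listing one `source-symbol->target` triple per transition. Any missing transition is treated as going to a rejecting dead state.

Build one automaton per condition and run them in lockstep. One (4 states) tracks partial matches of the forbidden pattern `acc`; the other (3 states) tracks the count of `c`s modulo 3. Each combined state is a pair, one component from each; accept when both components accept.
12 states suffice.
          a    b    c  
>  s0     s1   s0   s2 
   s1     s1   s0   s3 
   s2     s4   s2   s5 
   s3     s4   s2   s6 
   s4     s4   s2   s7 
 * s5     s8   s5   s0 
   s6     s6   s6   s9 
 * s7     s8   s5   s9 
 * s8     s8   s5  s10 
   s9     s9   s9  s11 
   s10    s1   s0  s11 
   s11   s11  s11   s6 
(> = start, * = accepting)

start=s0; accept=s5,s7,s8; s0-a->s1; s0-b->s0; s0-c->s2; s1-a->s1; s1-b->s0; s1-c->s3; s2-a->s4; s2-b->s2; s2-c->s5; s3-a->s4; s3-b->s2; s3-c->s6; s4-a->s4; s4-b->s2; s4-c->s7; s5-a->s8; s5-b->s5; s5-c->s0; s6-a->s6; s6-b->s6; s6-c->s9; s7-a->s8; s7-b->s5; s7-c->s9; s8-a->s8; s8-b->s5; s8-c->s10; s9-a->s9; s9-b->s9; s9-c->s11; s10-a->s1; s10-b->s0; s10-c->s11; s11-a->s11; s11-b->s11; s11-c->s6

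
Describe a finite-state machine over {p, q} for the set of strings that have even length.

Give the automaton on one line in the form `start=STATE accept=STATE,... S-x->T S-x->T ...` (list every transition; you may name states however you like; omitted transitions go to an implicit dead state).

Count input length modulo 2: every symbol advances one step around the cycle A → B → A. Accept at A.
       p  q 
>* A   B  B 
   B   A  A 
(> = start, * = accepting)

start=A accept=A A-p->B A-q->B B-p->A B-q->A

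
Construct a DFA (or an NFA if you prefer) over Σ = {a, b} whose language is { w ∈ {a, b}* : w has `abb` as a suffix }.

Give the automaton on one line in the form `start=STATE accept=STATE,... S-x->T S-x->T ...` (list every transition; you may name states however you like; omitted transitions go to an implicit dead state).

Let each state record the length of the longest suffix of the input read so far that is also a prefix of `abb`. s1 means the last symbol is `a`; s2 means the last 2 symbols are `ab`; s3 means the last 3 symbols are `abb`. Accept only at s3, where the string currently ends in `abb`.
4 states suffice.
        a   b  
>  s0   s1  s0 
   s1   s1  s2 
   s2   s1  s3 
 * s3   s1  s0 
(> = start, * = accepting)

start=s0 accept=s3 s0-a->s1 s0-b->s0 s1-a->s1 s1-b->s2 s2-a->s1 s2-b->s3 s3-a->s1 s3-b->s0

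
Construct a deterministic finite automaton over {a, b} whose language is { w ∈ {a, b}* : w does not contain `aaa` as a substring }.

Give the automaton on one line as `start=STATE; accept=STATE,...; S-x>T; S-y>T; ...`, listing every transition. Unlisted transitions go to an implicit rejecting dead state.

start=s0; accept=s0,s1,s2; s0-a>s1; s0-b>s0; s1-a>s2; s1-b>s0; s2-a>s3; s2-b>s0; s3-a>s3; s3-b>s3

Track partial matches of the forbidden pattern `aaa`. State s3 is a dead state reached once `aaa` has occurred; every other state accepts. s0 means no part of `aaa` is currently matched.
A 4-state machine:
        a   b  
>* s0   s1  s0 
 * s1   s2  s0 
 * s2   s3  s0 
   s3   s3  s3 
(> = start, * = accepting)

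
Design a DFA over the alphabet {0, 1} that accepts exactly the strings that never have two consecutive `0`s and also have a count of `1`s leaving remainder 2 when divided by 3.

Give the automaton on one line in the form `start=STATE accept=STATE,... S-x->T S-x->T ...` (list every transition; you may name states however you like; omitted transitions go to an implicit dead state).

start=q0 accept=q5,q6 q0-0->q1 q0-1->q2 q1-0->q3 q1-1->q2 q2-0->q4 q2-1->q5 q3-0->q3 q3-1->q3 q4-0->q3 q4-1->q5 q5-0->q6 q5-1->q0 q6-0->q3 q6-1->q0

Run two small machines in parallel and take their product. One (3 states) tracks partial matches of the forbidden pattern `00`; the other (3 states) tracks the count of `1`s modulo 3. Each combined state is a pair, one component from each; accept when both components accept. After merging equivalent states the machine shrinks.
With 7 states:
        0   1  
>  q0   q1  q2 
   q1   q3  q2 
   q2   q4  q5 
   q3   q3  q3 
   q4   q3  q5 
 * q5   q6  q0 
 * q6   q3  q0 
(> = start, * = accepting)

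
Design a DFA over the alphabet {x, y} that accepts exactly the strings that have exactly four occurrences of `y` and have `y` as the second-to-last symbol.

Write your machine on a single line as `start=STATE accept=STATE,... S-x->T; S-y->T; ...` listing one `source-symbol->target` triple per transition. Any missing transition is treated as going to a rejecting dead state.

Run two small machines in parallel and take their product. One (6 states) tracks the count of `y`s, saturating at 5; the other (7 states) tracks the last 2 symbols read. Each combined state is a pair, one component from each; accept when both components accept. After merging equivalent states the machine shrinks.
        x   y  
>  q0   q0  q1 
   q1   q1  q2 
   q2   q2  q3 
   q3   q4  q5 
   q4   q4  q6 
 * q5   q7  q8 
   q6   q7  q8 
 * q7   q8  q8 
   q8   q8  q8 
(> = start, * = accepting)

start=q0; accept=q5,q7; q0-x->q0; q0-y->q1; q1-x->q1; q1-y->q2; q2-x->q2; q2-y->q3; q3-x->q4; q3-y->q5; q4-x->q4; q4-y->q6; q5-x->q7; q5-y->q8; q6-x->q7; q6-y->q8; q7-x->q8; q7-y->q8; q8-x->q8; q8-y->q8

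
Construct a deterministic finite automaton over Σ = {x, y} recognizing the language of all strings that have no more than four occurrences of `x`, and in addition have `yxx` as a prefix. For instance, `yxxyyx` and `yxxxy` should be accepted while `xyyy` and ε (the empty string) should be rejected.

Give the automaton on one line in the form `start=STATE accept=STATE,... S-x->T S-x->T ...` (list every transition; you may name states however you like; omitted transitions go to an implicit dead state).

start=q0 accept=q4,q5,q6 q0-x->q1 q0-y->q2 q1-x->q1 q1-y->q1 q2-x->q3 q2-y->q1 q3-x->q4 q3-y->q1 q4-x->q5 q4-y->q4 q5-x->q6 q5-y->q5 q6-x->q1 q6-y->q6

Build one automaton per condition and run them in lockstep. One (6 states) tracks the count of `x`s, saturating at 5; the other (5 states) tracks whether the input so far still matches the prefix `yxx`. Each combined state is a pair, one component from each; accept when both components accept. Minimizing collapses redundant product states.
A 7-state machine:
        x   y  
>  q0   q1  q2 
   q1   q1  q1 
   q2   q3  q1 
   q3   q4  q1 
 * q4   q5  q4 
 * q5   q6  q5 
 * q6   q1  q6 
(> = start, * = accepting)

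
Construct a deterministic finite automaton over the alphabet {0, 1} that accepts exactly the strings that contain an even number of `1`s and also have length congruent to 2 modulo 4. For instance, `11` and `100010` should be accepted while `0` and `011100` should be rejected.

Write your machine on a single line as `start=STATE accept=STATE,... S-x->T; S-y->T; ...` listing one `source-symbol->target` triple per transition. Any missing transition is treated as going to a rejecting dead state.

Run two small machines in parallel and take their product. The first has 2 states tracking the count of `1`s modulo 2; the second has 4 states tracking the input length modulo 4. A product state is a pair (one from each), accepting exactly when both do.
An 8-state machine:
        0   1  
>  S0   S1  S2 
   S1   S3  S4 
   S2   S4  S3 
 * S3   S5  S6 
   S4   S6  S5 
   S5   S0  S7 
   S6   S7  S0 
   S7   S2  S1 
(> = start, * = accepting)

start=S0; accept=S3; S0-0->S1; S0-1->S2; S1-0->S3; S1-1->S4; S2-0->S4; S2-1->S3; S3-0->S5; S3-1->S6; S4-0->S6; S4-1->S5; S5-0->S0; S5-1->S7; S6-0->S7; S6-1->S0; S7-0->S2; S7-1->S1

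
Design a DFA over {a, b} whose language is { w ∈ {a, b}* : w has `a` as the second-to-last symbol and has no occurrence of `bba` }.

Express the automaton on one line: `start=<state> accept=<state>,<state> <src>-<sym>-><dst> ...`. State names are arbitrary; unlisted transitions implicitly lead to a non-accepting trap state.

Handle the two conditions separately and then intersect. The first has 7 states tracking the last 2 symbols read; the second has 4 states tracking partial matches of the forbidden pattern `bba`. A product state is a pair (one from each), accepting exactly when both do.
          a    b  
>  S0     S1   S2 
   S1     S3   S4 
   S2     S5   S6 
 * S3     S3   S4 
 * S4     S5   S6 
   S5     S3   S4 
   S6     S7   S6 
   S7     S8   S9 
   S8     S8   S9 
   S9     S7  S10 
   S10    S7  S10 
(> = start, * = accepting)

start=S0 accept=S3,S4 S0-a->S1 S0-b->S2 S1-a->S3 S1-b->S4 S2-a->S5 S2-b->S6 S3-a->S3 S3-b->S4 S4-a->S5 S4-b->S6 S5-a->S3 S5-b->S4 S6-a->S7 S6-b->S6 S7-a->S8 S7-b->S9 S8-a->S8 S8-b->S9 S9-a->S7 S9-b->S10 S10-a->S7 S10-b->S10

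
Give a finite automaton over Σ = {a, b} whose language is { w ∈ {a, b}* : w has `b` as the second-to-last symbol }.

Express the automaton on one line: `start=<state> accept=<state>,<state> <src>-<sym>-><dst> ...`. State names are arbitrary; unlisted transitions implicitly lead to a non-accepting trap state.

Because acceptance depends on a position counted from the end, the machine has to buffer the most recent 2 symbols. Make each state the string of the last up-to-2 symbols read; on input `x` shift the window left and append `x`. Accept when the buffered window has length 2 and begins with `b`.
        a   b  
>  S0   S1  S2 
   S1   S3  S4 
   S2   S5  S6 
   S3   S3  S4 
   S4   S5  S6 
 * S5   S3  S4 
 * S6   S5  S6 
(> = start, * = accepting)

start=S0 accept=S5,S6 S0-a->S1 S0-b->S2 S1-a->S3 S1-b->S4 S2-a->S5 S2-b->S6 S3-a->S3 S3-b->S4 S4-a->S5 S4-b->S6 S5-a->S3 S5-b->S4 S6-a->S5 S6-b->S6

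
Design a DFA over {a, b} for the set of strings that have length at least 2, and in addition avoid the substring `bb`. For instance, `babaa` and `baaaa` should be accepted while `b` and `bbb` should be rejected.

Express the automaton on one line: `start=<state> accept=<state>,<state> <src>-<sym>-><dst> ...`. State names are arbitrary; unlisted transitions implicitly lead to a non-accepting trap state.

Build one automaton per condition and run them in lockstep. One (4 states) tracks the input length, saturating at 3; the other (3 states) tracks partial matches of the forbidden pattern `bb`. Each combined state is a pair, one component from each; accept when both components accept. Minimizing collapses redundant product states.
A 6-state machine:
        a   b  
>  s0   s1  s2 
   s1   s3  s4 
   s2   s3  s5 
 * s3   s3  s4 
 * s4   s3  s5 
   s5   s5  s5 
(> = start, * = accepting)

start=s0 accept=s3,s4 s0-a->s1 s0-b->s2 s1-a->s3 s1-b->s4 s2-a->s3 s2-b->s5 s3-a->s3 s3-b->s4 s4-a->s3 s4-b->s5 s5-a->s5 s5-b->s5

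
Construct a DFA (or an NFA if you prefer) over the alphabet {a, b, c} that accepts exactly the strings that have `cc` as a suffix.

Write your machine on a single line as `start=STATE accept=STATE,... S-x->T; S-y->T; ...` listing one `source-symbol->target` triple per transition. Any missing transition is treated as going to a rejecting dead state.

start=q0; accept=q2; q0-a->q0; q0-b->q0; q0-c->q1; q1-a->q0; q1-b->q0; q1-c->q2; q2-a->q0; q2-b->q0; q2-c->q2

Let each state record the length of the longest suffix of the input read so far that is also a prefix of `cc`. q1 means the last symbol is `c`; q2 means the last 2 symbols are `cc`. Accept only at q2, where the string currently ends in `cc`.
With 3 states:
        a   b   c  
>  q0   q0  q0  q1 
   q1   q0  q0  q2 
 * q2   q0  q0  q2 
(> = start, * = accepting)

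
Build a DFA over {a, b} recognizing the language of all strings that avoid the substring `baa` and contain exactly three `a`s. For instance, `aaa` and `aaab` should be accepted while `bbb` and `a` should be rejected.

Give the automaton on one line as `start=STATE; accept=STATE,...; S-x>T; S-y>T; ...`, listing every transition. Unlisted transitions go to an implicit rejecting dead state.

start=q0; accept=q6; q0-a>q1; q0-b>q2; q1-a>q3; q1-b>q4; q2-a>q5; q2-b>q2; q3-a>q6; q3-b>q3; q4-a>q7; q4-b>q4; q5-a>q8; q5-b>q4; q6-a>q8; q6-b>q6; q7-a>q8; q7-b>q3; q8-a>q8; q8-b>q8

Run two small machines in parallel and take their product. The first has 4 states tracking partial matches of the forbidden pattern `baa`; the second has 5 states tracking the count of `a`s, saturating at 4. A product state is a pair (one from each), accepting exactly when both do. After merging equivalent states the machine shrinks.
9 states suffice.
        a   b  
>  q0   q1  q2 
   q1   q3  q4 
   q2   q5  q2 
   q3   q6  q3 
   q4   q7  q4 
   q5   q8  q4 
 * q6   q8  q6 
   q7   q8  q3 
   q8   q8  q8 
(> = start, * = accepting)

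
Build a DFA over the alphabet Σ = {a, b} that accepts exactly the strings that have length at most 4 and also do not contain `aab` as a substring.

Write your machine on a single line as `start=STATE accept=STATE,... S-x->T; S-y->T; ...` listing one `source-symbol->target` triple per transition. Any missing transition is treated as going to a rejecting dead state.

start=s0; accept=s0,s1,s2,s3,s4,s5,s6,s8,s9,s10,s12,s13; s0-a->s1; s0-b->s2; s1-a->s3; s1-b->s4; s2-a->s5; s2-b->s4; s3-a->s6; s3-b->s7; s4-a->s8; s4-b->s9; s5-a->s6; s5-b->s9; s6-a->s10; s6-b->s11; s7-a->s11; s7-b->s11; s8-a->s10; s8-b->s12; s9-a->s13; s9-b->s12; s10-a->s14; s10-b->s15; s11-a->s15; s11-b->s15; s12-a->s16; s12-b->s17; s13-a->s14; s13-b->s17; s14-a->s14; s14-b->s15; s15-a->s15; s15-b->s15; s16-a->s14; s16-b->s17; s17-a->s16; s17-b->s17

Handle the two conditions separately and then intersect. One (6 states) tracks the input length, saturating at 5; the other (4 states) tracks partial matches of the forbidden pattern `aab`. Each combined state is a pair, one component from each; accept when both components accept.
An 18-state machine:
          a    b  
>* s0     s1   s2 
 * s1     s3   s4 
 * s2     s5   s4 
 * s3     s6   s7 
 * s4     s8   s9 
 * s5     s6   s9 
 * s6    s10  s11 
   s7    s11  s11 
 * s8    s10  s12 
 * s9    s13  s12 
 * s10   s14  s15 
   s11   s15  s15 
 * s12   s16  s17 
 * s13   s14  s17 
   s14   s14  s15 
   s15   s15  s15 
   s16   s14  s17 
   s17   s16  s17 
(> = start, * = accepting)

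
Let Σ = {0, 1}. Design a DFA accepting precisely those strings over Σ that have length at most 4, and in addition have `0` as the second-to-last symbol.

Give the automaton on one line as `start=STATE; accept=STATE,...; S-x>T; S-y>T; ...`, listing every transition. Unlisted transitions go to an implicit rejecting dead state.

start=q0; accept=q3,q4,q7,q8; q0-0>q1; q0-1>q2; q1-0>q3; q1-1>q4; q2-0>q5; q2-1>q6; q3-0>q7; q3-1>q8; q4-0>q9; q4-1>q10; q5-0>q7; q5-1>q8; q6-0>q9; q6-1>q10; q7-0>q8; q7-1>q8; q8-0>q10; q8-1>q10; q9-0>q8; q9-1>q8; q10-0>q10; q10-1>q10

Build one automaton per condition and run them in lockstep. One (6 states) tracks the input length, saturating at 5; the other (7 states) tracks the last 2 symbols read. Each combined state is a pair, one component from each; accept when both components accept. After merging equivalent states the machine shrinks.
An 11-state machine:
          0    1  
>  q0     q1   q2 
   q1     q3   q4 
   q2     q5   q6 
 * q3     q7   q8 
 * q4     q9  q10 
   q5     q7   q8 
   q6     q9  q10 
 * q7     q8   q8 
 * q8    q10  q10 
   q9     q8   q8 
   q10   q10  q10 
(> = start, * = accepting)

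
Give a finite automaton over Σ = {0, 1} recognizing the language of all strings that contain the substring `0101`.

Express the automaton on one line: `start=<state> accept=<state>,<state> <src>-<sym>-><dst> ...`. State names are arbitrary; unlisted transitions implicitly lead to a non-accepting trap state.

Track how much of `0101` has been matched so far: state S0 is no progress, S4 is the absorbing accept state reached once `0101` has occurred. Intermediate states record partial matches; on a mismatch, fall back to the longest reusable overlap.
        0   1  
>  S0   S1  S0 
   S1   S1  S2 
   S2   S3  S0 
   S3   S1  S4 
 * S4   S4  S4 
(> = start, * = accepting)

start=S0 accept=S4 S0-0->S1 S0-1->S0 S1-0->S1 S1-1->S2 S2-0->S3 S2-1->S0 S3-0->S1 S3-1->S4 S4-0->S4 S4-1->S4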